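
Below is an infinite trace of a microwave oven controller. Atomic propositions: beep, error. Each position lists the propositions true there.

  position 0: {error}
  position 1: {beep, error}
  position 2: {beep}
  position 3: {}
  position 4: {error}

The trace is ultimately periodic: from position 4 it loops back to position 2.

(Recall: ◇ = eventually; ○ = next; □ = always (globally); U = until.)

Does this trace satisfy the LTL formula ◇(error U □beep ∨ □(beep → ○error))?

Violated

error U □beep ∨ □(beep → ○error) is false at every position 0..4, so it never becomes true and ◇(error U □beep ∨ □(beep → ○error)) fails.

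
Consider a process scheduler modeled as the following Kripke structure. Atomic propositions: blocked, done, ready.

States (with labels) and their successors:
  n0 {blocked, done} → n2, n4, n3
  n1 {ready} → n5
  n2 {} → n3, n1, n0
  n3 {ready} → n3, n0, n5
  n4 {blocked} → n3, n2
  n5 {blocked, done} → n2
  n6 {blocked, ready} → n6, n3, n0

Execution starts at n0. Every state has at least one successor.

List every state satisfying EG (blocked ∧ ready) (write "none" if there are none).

States satisfying blocked ∧ ready: {n6}.
States satisfying EG (blocked ∧ ready): {n6}.

{n6}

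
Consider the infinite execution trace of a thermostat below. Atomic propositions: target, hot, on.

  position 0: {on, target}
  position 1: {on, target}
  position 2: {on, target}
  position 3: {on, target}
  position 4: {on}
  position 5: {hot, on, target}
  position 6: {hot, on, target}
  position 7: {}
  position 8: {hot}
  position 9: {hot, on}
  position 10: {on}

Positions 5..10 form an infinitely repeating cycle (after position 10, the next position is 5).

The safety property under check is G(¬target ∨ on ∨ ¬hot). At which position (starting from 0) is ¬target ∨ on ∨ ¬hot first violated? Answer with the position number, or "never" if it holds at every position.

never

¬target ∨ on ∨ ¬hot holds at every position 0..10, and those are all the positions the trace ever visits, so the invariant G(¬target ∨ on ∨ ¬hot) is never violated.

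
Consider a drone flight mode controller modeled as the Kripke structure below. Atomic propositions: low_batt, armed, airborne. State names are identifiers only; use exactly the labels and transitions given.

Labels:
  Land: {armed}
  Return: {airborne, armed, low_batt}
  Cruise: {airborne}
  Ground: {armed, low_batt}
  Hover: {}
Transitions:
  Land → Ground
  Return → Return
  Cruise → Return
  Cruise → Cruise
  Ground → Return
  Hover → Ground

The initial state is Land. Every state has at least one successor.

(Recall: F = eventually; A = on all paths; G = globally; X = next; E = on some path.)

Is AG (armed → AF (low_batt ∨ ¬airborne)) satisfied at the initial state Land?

Yes

States satisfying armed → AF (low_batt ∨ ¬airborne): {Land, Return, Cruise, Ground, Hover}.
States satisfying AG (armed → AF (low_batt ∨ ¬airborne)): {Land, Return, Cruise, Ground, Hover}.
Every state reachable from Land satisfies armed → AF (low_batt ∨ ¬airborne).
Land ∈ Sat(AG (armed → AF (low_batt ∨ ¬airborne))).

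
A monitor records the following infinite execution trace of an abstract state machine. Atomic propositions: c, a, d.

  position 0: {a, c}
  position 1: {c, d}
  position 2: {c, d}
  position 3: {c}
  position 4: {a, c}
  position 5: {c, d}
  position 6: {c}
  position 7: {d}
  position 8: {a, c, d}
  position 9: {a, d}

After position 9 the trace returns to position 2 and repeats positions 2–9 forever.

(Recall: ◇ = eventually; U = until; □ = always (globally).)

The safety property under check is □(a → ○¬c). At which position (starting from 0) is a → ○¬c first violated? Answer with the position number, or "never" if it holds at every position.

0

At position 0 the labels are {a, c} and the next position 1 has {c, d}, so a → ○¬c is false there. This is the first violation.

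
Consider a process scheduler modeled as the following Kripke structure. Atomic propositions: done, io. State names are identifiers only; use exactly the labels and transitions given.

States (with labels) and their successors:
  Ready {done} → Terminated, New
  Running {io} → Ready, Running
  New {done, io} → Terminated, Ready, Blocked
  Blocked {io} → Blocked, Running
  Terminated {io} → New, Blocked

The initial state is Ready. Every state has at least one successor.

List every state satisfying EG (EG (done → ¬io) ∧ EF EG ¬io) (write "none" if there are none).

none

States satisfying EG (done → ¬io) ∧ EF EG ¬io: ∅.
States satisfying EG (EG (done → ¬io) ∧ EF EG ¬io): ∅.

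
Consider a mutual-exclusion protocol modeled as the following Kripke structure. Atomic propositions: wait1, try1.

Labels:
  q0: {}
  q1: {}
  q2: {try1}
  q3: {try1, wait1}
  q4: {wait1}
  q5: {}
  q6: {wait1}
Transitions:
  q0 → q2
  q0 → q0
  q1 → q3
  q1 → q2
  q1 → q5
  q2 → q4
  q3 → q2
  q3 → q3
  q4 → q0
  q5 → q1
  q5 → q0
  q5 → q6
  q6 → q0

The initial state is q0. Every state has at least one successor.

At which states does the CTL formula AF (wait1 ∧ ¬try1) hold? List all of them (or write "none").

{q2, q4, q6}

States satisfying wait1 ∧ ¬try1: {q4, q6}.
States satisfying AF (wait1 ∧ ¬try1): {q2, q4, q6}.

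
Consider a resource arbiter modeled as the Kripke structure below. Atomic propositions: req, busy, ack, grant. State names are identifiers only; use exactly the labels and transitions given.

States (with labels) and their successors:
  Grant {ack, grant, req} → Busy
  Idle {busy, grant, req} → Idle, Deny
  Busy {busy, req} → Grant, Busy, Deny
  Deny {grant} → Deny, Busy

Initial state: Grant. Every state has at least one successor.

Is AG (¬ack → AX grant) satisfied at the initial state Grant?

Does not hold

States satisfying ¬ack → AX grant: {Grant, Idle}.
States satisfying AG (¬ack → AX grant): ∅.
Busy is reachable from Grant and violates ¬ack → AX grant, so AG fails at Grant.
Grant ∉ Sat(AG (¬ack → AX grant)).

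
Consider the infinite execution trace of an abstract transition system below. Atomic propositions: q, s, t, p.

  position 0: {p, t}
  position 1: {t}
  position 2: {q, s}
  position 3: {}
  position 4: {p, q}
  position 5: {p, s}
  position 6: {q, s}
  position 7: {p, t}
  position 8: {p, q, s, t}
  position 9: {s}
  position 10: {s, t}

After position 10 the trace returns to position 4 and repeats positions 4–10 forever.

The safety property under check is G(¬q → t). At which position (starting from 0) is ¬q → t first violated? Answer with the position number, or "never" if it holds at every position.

3

Check ¬q → t at each position in order: 0 ✓, 1 ✓, 2 ✓.
At position 3 the labels are {}, so ¬q → t is false there. This is the first violation.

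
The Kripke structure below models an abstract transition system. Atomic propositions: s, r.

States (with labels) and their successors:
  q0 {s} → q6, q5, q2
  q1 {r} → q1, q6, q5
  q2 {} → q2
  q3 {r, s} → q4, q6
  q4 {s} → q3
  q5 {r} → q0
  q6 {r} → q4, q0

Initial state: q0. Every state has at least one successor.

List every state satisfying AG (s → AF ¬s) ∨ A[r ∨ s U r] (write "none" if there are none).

{q1, q2, q3, q4, q5, q6}

States satisfying s → AF ¬s: {q0, q1, q2, q5, q6}.
States satisfying AG (s → AF ¬s): {q2}.
States satisfying r ∨ s: {q0, q1, q3, q4, q5, q6}.
States satisfying r: {q1, q3, q5, q6}.
States satisfying A[r ∨ s U r]: {q1, q3, q4, q5, q6}.
States satisfying AG (s → AF ¬s) ∨ A[r ∨ s U r]: {q1, q2, q3, q4, q5, q6}.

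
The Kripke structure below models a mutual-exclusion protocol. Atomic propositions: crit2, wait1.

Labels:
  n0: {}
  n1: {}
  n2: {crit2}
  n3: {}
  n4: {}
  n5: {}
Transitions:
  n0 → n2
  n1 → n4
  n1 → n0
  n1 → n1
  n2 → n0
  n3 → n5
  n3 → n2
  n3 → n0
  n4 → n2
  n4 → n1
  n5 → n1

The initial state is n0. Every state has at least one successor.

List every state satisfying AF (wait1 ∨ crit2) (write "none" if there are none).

{n0, n2}

States satisfying wait1 ∨ crit2: {n2}.
States satisfying AF (wait1 ∨ crit2): {n0, n2}.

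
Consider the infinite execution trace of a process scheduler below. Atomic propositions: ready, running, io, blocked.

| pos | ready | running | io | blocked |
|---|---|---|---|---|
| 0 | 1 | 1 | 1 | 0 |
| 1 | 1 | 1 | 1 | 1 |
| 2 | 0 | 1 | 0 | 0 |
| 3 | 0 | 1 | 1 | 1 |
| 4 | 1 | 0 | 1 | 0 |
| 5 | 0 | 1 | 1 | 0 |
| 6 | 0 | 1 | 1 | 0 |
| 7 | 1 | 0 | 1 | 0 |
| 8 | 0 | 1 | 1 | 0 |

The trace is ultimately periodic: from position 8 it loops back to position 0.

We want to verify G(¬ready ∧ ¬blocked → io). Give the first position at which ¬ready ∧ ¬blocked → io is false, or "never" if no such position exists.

Check ¬ready ∧ ¬blocked → io at each position in order: 0 ✓, 1 ✓.
At position 2 the labels are {running}, so ¬ready ∧ ¬blocked → io is false there. This is the first violation.

2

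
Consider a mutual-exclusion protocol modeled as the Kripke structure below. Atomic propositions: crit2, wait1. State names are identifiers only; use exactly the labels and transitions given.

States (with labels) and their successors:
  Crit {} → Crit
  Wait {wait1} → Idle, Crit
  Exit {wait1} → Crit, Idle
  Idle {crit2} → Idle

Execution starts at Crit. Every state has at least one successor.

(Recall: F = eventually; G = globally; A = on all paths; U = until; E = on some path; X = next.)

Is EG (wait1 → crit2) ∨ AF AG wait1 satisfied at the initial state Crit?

States satisfying wait1 → crit2: {Crit, Idle}.
States satisfying EG (wait1 → crit2): {Crit, Idle}.
States satisfying AG wait1: ∅.
States satisfying AF AG wait1: ∅.
States satisfying EG (wait1 → crit2) ∨ AF AG wait1: {Crit, Idle}.
Crit ∈ Sat(EG (wait1 → crit2) ∨ AF AG wait1).

Holds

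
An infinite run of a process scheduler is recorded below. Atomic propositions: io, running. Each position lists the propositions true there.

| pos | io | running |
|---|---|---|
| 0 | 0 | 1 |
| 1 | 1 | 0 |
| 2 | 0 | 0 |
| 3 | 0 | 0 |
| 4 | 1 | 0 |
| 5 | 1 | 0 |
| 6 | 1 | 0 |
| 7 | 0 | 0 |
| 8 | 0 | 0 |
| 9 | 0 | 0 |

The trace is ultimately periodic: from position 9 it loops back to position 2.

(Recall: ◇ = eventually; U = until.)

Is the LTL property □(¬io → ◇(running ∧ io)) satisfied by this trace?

¬io → ◇(running ∧ io) must hold at every position from 0 onward. It fails at position 0, so □(¬io → ◇(running ∧ io)) is false.
Positions where ¬io holds: 0, 2, 3, 7, 8, 9.
Check ◇(running ∧ io) at each: 0→fails, 2→fails, 3→fails, 7→fails, 8→fails, 9→fails.

Violated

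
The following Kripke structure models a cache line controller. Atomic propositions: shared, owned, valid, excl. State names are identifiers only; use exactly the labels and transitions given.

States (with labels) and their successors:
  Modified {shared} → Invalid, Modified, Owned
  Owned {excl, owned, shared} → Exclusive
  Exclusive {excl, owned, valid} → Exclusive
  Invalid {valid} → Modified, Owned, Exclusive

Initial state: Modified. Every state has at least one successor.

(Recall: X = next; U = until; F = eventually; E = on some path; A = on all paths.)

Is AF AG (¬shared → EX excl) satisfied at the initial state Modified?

Yes

States satisfying AG (¬shared → EX excl): {Modified, Owned, Exclusive, Invalid}.
States satisfying AF AG (¬shared → EX excl): {Modified, Owned, Exclusive, Invalid}.
Modified ∈ Sat(AF AG (¬shared → EX excl)).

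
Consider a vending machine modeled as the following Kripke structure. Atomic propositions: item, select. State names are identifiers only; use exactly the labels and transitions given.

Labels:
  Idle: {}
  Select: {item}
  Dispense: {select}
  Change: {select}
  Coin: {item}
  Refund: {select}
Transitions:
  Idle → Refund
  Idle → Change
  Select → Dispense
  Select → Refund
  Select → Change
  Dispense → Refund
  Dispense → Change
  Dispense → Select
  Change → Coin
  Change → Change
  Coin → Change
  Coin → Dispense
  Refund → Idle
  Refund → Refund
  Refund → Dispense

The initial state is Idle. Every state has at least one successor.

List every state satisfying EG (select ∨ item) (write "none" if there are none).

States satisfying select ∨ item: {Select, Dispense, Change, Coin, Refund}.
States satisfying EG (select ∨ item): {Select, Dispense, Change, Coin, Refund}.

{Select, Dispense, Change, Coin, Refund}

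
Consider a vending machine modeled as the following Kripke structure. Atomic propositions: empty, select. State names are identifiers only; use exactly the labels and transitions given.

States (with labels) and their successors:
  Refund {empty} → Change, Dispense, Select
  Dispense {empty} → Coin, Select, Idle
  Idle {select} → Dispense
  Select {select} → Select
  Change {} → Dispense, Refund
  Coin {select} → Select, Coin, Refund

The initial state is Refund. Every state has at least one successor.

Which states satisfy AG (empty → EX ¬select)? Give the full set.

{Select}

States satisfying empty → EX ¬select: {Refund, Idle, Select, Change, Coin}.
States satisfying AG (empty → EX ¬select): {Select}.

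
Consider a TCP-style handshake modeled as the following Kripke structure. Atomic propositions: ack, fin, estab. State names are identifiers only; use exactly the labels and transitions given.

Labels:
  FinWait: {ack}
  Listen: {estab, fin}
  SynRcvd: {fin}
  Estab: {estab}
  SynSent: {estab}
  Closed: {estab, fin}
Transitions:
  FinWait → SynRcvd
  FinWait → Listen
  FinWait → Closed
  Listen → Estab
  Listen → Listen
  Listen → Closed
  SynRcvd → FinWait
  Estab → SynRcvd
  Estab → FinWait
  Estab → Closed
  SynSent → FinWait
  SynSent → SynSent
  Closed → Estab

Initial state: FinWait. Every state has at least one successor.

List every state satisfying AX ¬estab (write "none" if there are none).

{SynRcvd}

States satisfying ¬estab: {FinWait, SynRcvd}.
States satisfying AX ¬estab: {SynRcvd}.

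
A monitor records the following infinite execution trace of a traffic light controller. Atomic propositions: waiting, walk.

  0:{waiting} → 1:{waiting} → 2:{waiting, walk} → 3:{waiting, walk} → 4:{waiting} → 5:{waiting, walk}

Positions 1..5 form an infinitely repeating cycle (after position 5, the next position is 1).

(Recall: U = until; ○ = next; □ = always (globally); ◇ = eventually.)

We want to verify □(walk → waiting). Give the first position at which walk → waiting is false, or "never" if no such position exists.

never

walk → waiting holds at every position 0..5, and those are all the positions the trace ever visits, so the invariant □(walk → waiting) is never violated.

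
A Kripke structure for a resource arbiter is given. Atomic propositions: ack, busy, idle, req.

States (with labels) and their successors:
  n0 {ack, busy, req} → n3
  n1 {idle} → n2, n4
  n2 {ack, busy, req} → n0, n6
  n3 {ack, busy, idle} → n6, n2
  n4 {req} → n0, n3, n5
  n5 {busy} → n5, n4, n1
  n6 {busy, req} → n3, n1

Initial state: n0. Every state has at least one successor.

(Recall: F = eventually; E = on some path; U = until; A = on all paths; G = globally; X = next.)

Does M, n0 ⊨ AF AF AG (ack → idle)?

States satisfying AF AG (ack → idle): ∅.
States satisfying AF AF AG (ack → idle): ∅.
There is a path from n0 along which AF AG (ack → idle) never holds.
n0 ∉ Sat(AF AF AG (ack → idle)).

Does not hold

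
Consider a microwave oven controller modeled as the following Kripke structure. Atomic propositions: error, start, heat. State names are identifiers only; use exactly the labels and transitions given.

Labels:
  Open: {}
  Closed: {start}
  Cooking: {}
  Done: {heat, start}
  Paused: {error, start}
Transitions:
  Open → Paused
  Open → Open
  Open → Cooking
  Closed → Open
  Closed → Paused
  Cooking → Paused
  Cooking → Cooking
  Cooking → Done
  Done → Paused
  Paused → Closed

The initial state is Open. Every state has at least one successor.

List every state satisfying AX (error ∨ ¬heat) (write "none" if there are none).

{Open, Closed, Done, Paused}

States satisfying error ∨ ¬heat: {Open, Closed, Cooking, Paused}.
States satisfying AX (error ∨ ¬heat): {Open, Closed, Done, Paused}.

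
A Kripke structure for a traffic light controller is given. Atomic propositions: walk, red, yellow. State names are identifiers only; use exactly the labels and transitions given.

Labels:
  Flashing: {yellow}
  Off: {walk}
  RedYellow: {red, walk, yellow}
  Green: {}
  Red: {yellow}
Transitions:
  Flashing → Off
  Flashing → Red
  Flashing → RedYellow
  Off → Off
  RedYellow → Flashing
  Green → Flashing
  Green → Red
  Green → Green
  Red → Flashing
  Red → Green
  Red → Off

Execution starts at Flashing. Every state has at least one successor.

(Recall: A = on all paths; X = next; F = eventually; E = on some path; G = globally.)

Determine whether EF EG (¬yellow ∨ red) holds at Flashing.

Satisfied

States satisfying EG (¬yellow ∨ red): {Off, Green}.
States satisfying EF EG (¬yellow ∨ red): {Flashing, Off, RedYellow, Green, Red}.
Some path from Flashing reaches a state where EG (¬yellow ∨ red) holds.
Flashing ∈ Sat(EF EG (¬yellow ∨ red)).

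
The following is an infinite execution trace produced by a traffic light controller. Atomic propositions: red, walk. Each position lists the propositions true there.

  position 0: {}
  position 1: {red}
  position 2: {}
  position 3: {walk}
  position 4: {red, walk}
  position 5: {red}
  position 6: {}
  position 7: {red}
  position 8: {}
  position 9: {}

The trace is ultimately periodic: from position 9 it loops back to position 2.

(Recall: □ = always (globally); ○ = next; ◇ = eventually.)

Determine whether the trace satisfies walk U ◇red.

Walking from position 0: ◇red first holds at position 0, and walk holds at every earlier position along the way, so walk U ◇red holds.

Satisfied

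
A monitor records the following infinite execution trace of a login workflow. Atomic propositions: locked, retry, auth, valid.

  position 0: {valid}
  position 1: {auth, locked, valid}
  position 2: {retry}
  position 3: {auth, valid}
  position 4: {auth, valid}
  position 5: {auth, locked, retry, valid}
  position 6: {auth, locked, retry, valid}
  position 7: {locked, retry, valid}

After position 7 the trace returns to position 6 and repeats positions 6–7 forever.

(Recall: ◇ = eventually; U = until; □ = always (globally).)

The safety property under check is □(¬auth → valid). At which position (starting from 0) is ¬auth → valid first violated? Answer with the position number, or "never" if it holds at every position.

Check ¬auth → valid at each position in order: 0 ✓, 1 ✓.
At position 2 the labels are {retry}, so ¬auth → valid is false there. This is the first violation.

2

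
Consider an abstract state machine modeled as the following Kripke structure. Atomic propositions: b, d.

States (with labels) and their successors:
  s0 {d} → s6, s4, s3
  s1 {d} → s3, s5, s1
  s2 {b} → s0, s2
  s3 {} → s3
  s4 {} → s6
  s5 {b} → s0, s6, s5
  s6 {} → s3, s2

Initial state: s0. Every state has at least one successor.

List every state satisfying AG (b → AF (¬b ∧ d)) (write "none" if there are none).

States satisfying b → AF (¬b ∧ d): {s0, s1, s3, s4, s6}.
States satisfying AG (b → AF (¬b ∧ d)): {s3}.

{s3}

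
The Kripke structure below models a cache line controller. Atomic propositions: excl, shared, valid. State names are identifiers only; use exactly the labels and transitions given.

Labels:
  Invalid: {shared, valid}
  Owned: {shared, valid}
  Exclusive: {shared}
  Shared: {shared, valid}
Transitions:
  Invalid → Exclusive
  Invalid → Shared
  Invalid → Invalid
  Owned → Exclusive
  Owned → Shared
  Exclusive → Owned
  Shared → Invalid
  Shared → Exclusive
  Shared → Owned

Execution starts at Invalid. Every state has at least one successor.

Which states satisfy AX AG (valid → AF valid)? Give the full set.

{Invalid, Owned, Exclusive, Shared}

States satisfying AG (valid → AF valid): {Invalid, Owned, Exclusive, Shared}.
States satisfying AX AG (valid → AF valid): {Invalid, Owned, Exclusive, Shared}.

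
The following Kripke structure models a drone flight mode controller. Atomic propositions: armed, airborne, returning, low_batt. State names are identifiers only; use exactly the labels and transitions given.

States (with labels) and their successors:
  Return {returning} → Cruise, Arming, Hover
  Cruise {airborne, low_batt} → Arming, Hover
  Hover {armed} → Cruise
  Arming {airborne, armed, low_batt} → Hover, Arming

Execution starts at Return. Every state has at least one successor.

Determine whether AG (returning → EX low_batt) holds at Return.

Satisfied

States satisfying returning → EX low_batt: {Return, Cruise, Hover, Arming}.
States satisfying AG (returning → EX low_batt): {Return, Cruise, Hover, Arming}.
Every state reachable from Return satisfies returning → EX low_batt.
Return ∈ Sat(AG (returning → EX low_batt)).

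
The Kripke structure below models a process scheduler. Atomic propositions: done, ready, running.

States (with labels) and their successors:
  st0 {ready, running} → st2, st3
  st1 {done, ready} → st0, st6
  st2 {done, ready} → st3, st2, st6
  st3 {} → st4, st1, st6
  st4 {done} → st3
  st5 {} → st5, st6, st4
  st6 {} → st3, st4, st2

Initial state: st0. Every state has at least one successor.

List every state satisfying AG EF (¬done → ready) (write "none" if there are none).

{st0, st1, st2, st3, st4, st5, st6}

States satisfying EF (¬done → ready): {st0, st1, st2, st3, st4, st5, st6}.
States satisfying AG EF (¬done → ready): {st0, st1, st2, st3, st4, st5, st6}.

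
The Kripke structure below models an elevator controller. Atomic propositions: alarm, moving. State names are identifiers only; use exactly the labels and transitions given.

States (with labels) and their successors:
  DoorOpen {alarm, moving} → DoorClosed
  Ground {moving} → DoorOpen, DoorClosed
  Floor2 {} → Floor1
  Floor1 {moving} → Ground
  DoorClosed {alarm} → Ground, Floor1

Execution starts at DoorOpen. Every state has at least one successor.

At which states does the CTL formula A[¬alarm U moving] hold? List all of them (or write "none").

{DoorOpen, Ground, Floor2, Floor1}

States satisfying ¬alarm: {Ground, Floor2, Floor1}.
States satisfying moving: {DoorOpen, Ground, Floor1}.
States satisfying A[¬alarm U moving]: {DoorOpen, Ground, Floor2, Floor1}.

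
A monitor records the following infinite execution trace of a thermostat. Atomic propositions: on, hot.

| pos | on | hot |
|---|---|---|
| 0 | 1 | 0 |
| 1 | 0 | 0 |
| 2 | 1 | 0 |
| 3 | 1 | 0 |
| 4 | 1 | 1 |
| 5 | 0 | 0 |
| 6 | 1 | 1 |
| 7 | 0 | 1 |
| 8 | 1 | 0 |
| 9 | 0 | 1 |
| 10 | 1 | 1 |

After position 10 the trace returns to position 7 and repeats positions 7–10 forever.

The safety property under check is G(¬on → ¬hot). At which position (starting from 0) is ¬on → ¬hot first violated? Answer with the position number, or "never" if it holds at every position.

Check ¬on → ¬hot at each position in order: 0 ✓, 1 ✓, 2 ✓, 3 ✓, 4 ✓, 5 ✓, 6 ✓.
At position 7 the labels are {hot}, so ¬on → ¬hot is false there. This is the first violation.

7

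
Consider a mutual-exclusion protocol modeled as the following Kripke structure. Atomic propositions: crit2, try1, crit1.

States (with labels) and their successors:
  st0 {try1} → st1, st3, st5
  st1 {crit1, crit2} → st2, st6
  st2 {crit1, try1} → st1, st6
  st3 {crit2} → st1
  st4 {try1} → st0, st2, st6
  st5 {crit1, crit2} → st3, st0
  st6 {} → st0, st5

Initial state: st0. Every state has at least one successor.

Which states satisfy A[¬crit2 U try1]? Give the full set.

{st0, st2, st4}

States satisfying ¬crit2: {st0, st2, st4, st6}.
States satisfying try1: {st0, st2, st4}.
States satisfying A[¬crit2 U try1]: {st0, st2, st4}.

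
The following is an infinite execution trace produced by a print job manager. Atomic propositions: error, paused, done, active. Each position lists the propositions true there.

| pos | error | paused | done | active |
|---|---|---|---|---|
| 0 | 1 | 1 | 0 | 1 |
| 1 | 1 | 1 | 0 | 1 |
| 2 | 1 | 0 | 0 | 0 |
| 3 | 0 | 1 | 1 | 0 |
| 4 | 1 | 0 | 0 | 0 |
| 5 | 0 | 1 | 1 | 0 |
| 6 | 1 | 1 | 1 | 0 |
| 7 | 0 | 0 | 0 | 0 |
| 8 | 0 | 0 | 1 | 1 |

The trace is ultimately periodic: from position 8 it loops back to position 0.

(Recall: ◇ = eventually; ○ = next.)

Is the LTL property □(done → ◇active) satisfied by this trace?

Yes

done → ◇active holds at every position 0..8, and those are all positions ever visited, so □(done → ◇active) holds.
Positions where done holds: 3, 5, 6, 8.
Check ◇active at each: 3→ok, 5→ok, 6→ok, 8→ok.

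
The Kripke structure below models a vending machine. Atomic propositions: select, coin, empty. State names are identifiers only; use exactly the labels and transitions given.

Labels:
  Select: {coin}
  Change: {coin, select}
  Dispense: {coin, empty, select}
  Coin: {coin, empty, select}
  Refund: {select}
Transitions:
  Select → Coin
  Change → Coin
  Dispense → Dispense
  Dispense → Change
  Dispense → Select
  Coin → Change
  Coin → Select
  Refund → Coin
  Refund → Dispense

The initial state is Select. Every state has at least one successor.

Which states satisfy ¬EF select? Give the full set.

none

States satisfying select: {Change, Dispense, Coin, Refund}.
States satisfying EF select: {Select, Change, Dispense, Coin, Refund}.
States satisfying ¬EF select: ∅.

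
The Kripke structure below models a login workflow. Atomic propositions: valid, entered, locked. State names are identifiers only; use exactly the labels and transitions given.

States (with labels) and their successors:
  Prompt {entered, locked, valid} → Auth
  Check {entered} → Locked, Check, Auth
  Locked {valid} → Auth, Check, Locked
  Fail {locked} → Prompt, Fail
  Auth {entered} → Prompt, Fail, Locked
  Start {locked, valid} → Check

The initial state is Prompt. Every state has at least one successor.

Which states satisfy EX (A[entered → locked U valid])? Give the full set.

States satisfying A[entered → locked U valid]: {Prompt, Locked, Start}.
States satisfying EX (A[entered → locked U valid]): {Check, Locked, Fail, Auth}.

{Check, Locked, Fail, Auth}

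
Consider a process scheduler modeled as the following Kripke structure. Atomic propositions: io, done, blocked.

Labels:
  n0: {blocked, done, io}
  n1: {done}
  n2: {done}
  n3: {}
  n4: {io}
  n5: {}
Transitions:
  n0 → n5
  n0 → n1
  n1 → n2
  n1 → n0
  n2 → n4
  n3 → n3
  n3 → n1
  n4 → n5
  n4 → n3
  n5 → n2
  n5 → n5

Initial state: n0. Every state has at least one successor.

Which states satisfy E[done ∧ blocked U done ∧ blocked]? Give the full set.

{n0}

States satisfying done ∧ blocked: {n0}.
States satisfying E[done ∧ blocked U done ∧ blocked]: {n0}.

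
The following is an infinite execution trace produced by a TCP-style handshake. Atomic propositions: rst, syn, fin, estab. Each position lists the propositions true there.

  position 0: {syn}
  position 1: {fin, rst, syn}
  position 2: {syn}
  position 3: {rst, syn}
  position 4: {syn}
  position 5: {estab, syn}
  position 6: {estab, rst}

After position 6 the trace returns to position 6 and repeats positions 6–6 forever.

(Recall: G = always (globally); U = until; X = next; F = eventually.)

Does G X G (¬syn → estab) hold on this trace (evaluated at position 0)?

X G (¬syn → estab) holds at every position 0..6, and those are all positions ever visited, so G X G (¬syn → estab) holds.

Holds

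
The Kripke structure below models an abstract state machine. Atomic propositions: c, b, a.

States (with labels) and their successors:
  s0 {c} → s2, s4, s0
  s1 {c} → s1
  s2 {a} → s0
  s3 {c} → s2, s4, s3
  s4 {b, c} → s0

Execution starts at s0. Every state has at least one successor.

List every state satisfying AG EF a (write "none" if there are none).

{s0, s2, s3, s4}

States satisfying EF a: {s0, s2, s3, s4}.
States satisfying AG EF a: {s0, s2, s3, s4}.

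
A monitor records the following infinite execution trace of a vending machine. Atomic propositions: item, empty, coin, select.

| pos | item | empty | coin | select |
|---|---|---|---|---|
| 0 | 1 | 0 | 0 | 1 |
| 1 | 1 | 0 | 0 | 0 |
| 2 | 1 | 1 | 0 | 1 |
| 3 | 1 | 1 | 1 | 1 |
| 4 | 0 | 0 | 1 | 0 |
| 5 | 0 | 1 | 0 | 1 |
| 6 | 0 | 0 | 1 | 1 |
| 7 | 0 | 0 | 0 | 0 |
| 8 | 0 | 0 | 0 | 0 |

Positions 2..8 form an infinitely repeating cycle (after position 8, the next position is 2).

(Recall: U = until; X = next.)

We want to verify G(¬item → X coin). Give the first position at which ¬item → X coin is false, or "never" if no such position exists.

Check ¬item → X coin at each position in order: 0 ✓, 1 ✓, 2 ✓, 3 ✓.
At position 4 the labels are {coin} and the next position 5 has {empty, select}, so ¬item → X coin is false there. This is the first violation.

4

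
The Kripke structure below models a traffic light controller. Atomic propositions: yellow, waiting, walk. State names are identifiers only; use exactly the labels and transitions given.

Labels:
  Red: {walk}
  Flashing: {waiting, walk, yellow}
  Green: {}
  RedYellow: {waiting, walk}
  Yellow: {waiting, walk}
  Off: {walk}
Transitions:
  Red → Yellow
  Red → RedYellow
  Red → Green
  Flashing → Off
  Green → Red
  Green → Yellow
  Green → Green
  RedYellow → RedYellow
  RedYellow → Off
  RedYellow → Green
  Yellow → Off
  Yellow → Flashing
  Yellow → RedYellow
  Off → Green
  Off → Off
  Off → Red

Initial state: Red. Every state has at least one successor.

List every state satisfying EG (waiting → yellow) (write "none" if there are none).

States satisfying waiting → yellow: {Red, Flashing, Green, Off}.
States satisfying EG (waiting → yellow): {Red, Flashing, Green, Off}.

{Red, Flashing, Green, Off}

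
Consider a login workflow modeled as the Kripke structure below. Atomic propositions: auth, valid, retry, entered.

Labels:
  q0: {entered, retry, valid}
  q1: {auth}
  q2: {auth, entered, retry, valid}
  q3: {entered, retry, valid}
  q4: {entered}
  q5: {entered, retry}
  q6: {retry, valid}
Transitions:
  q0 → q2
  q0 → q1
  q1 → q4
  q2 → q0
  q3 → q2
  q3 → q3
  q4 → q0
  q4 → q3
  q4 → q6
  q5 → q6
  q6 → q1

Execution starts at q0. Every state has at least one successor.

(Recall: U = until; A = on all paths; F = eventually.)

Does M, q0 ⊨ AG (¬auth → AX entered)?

States satisfying ¬auth → AX entered: {q1, q2, q3}.
States satisfying AG (¬auth → AX entered): ∅.
q0 is reachable from q0 and violates ¬auth → AX entered, so AG fails at q0.
q0 ∉ Sat(AG (¬auth → AX entered)).

Does not hold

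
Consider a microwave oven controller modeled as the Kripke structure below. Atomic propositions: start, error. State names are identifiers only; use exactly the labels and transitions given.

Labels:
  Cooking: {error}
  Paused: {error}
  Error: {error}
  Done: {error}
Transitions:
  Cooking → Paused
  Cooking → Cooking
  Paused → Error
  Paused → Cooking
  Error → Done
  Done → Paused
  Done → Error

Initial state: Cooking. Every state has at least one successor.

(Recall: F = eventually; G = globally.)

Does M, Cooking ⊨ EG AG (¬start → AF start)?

States satisfying AG (¬start → AF start): ∅.
States satisfying EG AG (¬start → AF start): ∅.
No suitable path/successor from Cooking witnesses the formula.
Cooking ∉ Sat(EG AG (¬start → AF start)).

Does not hold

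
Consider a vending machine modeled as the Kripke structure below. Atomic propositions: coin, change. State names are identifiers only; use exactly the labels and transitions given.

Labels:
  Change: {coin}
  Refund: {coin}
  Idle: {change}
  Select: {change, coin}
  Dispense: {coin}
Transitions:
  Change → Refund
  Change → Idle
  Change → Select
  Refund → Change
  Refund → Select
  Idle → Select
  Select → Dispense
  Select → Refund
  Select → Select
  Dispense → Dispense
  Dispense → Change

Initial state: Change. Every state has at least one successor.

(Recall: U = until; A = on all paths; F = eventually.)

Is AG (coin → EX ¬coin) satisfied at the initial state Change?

States satisfying coin → EX ¬coin: {Change, Idle}.
States satisfying AG (coin → EX ¬coin): ∅.
Dispense is reachable from Change and violates coin → EX ¬coin, so AG fails at Change.
Change ∉ Sat(AG (coin → EX ¬coin)).

Violated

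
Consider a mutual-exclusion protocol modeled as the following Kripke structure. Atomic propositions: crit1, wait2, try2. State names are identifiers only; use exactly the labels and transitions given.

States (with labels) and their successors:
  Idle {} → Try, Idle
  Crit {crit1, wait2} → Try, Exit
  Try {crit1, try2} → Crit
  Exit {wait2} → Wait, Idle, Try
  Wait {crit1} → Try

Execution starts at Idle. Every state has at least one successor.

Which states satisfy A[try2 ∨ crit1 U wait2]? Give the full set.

{Crit, Try, Exit, Wait}

States satisfying try2 ∨ crit1: {Crit, Try, Wait}.
States satisfying wait2: {Crit, Exit}.
States satisfying A[try2 ∨ crit1 U wait2]: {Crit, Try, Exit, Wait}.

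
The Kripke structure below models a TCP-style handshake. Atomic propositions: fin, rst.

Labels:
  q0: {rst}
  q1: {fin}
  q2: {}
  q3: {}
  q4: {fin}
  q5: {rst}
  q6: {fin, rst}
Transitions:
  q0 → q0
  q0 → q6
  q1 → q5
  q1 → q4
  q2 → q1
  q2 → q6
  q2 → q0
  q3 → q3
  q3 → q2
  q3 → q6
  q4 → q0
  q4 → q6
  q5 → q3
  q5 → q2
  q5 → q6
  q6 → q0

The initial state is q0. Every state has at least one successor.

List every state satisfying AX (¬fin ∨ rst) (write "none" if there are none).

States satisfying ¬fin ∨ rst: {q0, q2, q3, q5, q6}.
States satisfying AX (¬fin ∨ rst): {q0, q3, q4, q5, q6}.

{q0, q3, q4, q5, q6}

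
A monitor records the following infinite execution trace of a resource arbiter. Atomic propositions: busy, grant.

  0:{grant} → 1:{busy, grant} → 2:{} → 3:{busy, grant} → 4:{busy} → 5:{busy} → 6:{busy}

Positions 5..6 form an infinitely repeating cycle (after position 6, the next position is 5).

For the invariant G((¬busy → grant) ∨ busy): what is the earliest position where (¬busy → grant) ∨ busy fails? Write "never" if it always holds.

2

Check (¬busy → grant) ∨ busy at each position in order: 0 ✓, 1 ✓.
At position 2 the labels are {}, so (¬busy → grant) ∨ busy is false there. This is the first violation.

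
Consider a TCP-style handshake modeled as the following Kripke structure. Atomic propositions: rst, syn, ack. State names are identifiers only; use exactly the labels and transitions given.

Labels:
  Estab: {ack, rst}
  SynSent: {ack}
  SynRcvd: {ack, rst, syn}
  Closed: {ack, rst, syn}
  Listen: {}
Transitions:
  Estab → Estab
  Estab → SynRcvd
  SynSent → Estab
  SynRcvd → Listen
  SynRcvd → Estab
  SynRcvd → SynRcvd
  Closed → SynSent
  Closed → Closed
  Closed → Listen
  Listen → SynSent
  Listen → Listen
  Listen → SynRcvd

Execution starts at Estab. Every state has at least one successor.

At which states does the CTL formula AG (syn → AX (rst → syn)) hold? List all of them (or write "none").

none

States satisfying syn → AX (rst → syn): {Estab, SynSent, Closed, Listen}.
States satisfying AG (syn → AX (rst → syn)): ∅.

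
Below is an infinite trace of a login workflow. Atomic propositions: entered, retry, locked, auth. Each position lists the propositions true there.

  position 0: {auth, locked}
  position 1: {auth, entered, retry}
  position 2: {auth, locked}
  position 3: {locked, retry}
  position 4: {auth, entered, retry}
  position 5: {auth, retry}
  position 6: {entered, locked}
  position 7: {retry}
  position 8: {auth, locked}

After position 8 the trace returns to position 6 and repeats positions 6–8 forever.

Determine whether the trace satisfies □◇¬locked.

Holds

◇¬locked holds at every position 0..8, and those are all positions ever visited, so □◇¬locked holds.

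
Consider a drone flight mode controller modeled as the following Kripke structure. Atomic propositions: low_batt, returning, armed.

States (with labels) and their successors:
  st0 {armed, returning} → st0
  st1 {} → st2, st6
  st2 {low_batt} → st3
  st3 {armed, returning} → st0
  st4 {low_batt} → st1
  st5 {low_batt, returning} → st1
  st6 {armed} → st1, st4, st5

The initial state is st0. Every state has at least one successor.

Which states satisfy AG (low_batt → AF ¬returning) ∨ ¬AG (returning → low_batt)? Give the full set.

States satisfying low_batt → AF ¬returning: {st0, st1, st2, st3, st4, st5, st6}.
States satisfying AG (low_batt → AF ¬returning): {st0, st1, st2, st3, st4, st5, st6}.
States satisfying returning → low_batt: {st1, st2, st4, st5, st6}.
States satisfying AG (returning → low_batt): ∅.
States satisfying ¬AG (returning → low_batt): {st0, st1, st2, st3, st4, st5, st6}.
States satisfying AG (low_batt → AF ¬returning) ∨ ¬AG (returning → low_batt): {st0, st1, st2, st3, st4, st5, st6}.

{st0, st1, st2, st3, st4, st5, st6}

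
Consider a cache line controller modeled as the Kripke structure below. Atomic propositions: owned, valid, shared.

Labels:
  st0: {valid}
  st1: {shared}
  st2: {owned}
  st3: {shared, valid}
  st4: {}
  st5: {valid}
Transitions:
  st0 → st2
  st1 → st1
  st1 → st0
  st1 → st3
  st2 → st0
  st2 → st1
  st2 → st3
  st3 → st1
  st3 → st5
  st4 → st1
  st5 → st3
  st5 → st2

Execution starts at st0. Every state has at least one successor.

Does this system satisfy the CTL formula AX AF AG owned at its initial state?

States satisfying AF AG owned: ∅.
States satisfying AX AF AG owned: ∅.
st0 ∉ Sat(AX AF AG owned).

Violated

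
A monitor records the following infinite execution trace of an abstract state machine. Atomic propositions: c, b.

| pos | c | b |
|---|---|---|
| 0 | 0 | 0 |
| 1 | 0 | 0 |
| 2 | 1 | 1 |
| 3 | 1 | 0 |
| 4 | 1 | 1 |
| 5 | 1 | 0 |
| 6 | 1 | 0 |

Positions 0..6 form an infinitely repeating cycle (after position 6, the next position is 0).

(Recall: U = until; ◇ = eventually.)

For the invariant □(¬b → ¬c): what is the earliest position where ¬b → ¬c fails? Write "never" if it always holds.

Check ¬b → ¬c at each position in order: 0 ✓, 1 ✓, 2 ✓.
At position 3 the labels are {c}, so ¬b → ¬c is false there. This is the first violation.

3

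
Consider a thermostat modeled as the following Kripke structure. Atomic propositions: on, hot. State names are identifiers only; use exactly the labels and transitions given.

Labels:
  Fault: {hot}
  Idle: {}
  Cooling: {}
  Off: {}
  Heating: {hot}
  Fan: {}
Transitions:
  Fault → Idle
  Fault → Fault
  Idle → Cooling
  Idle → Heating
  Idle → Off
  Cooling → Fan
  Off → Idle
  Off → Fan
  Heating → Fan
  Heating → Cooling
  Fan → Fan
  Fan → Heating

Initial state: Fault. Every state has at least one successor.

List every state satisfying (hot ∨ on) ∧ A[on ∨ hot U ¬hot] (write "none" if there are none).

States satisfying hot ∨ on: {Fault, Heating}.
States satisfying on ∨ hot: {Fault, Heating}.
States satisfying ¬hot: {Idle, Cooling, Off, Fan}.
States satisfying A[on ∨ hot U ¬hot]: {Idle, Cooling, Off, Heating, Fan}.
States satisfying (hot ∨ on) ∧ A[on ∨ hot U ¬hot]: {Heating}.

{Heating}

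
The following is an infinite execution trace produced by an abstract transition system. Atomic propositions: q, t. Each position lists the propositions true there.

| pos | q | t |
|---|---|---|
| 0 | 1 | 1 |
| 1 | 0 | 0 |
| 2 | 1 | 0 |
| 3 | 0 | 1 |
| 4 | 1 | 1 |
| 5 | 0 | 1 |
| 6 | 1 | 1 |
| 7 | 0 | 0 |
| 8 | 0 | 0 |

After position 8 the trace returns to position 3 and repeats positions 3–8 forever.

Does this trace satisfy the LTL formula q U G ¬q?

Walking from position 0: at position 1, G ¬q has not yet held and q fails, so q U G ¬q is false.

Does not hold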